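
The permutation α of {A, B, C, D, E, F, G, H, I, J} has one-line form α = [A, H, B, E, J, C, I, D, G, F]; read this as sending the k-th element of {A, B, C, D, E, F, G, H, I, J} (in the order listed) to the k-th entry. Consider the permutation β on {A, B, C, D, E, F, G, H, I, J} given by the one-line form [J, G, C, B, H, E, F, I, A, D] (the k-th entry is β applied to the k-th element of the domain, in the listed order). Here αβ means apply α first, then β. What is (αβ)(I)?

α(I) = G, then β(G) = F; composing gives (αβ)(I) = F.

F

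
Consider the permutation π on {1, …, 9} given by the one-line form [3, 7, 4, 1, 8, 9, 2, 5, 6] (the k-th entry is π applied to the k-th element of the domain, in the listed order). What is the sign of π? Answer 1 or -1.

-1

In disjoint-cycle form the cycle lengths are 3, 2, 2, 2.
A cycle is odd iff its length is even; π has 3 even-length cycles, so sgn(π) = (−1)^3 and π is odd.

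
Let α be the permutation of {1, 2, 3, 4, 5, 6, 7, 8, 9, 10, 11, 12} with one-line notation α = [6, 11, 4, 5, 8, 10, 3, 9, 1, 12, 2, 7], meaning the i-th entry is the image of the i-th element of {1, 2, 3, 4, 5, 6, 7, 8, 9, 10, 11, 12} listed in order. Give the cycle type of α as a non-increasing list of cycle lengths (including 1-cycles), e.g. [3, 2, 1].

[10, 2]

The disjoint cycles are (1, 6, 10, 12, 7, 3, 4, 5, 8, 9)(2, 11), with lengths 10, 2 in non-increasing order.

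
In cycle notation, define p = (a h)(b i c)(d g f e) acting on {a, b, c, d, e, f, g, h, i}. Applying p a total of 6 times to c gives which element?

c lies in the 3-cycle (b i c).
Powers repeat with period 3 on this cycle, and 6 mod 3 = 0, so p^6(c) = p^0(c).
So p^6(c) = c.

c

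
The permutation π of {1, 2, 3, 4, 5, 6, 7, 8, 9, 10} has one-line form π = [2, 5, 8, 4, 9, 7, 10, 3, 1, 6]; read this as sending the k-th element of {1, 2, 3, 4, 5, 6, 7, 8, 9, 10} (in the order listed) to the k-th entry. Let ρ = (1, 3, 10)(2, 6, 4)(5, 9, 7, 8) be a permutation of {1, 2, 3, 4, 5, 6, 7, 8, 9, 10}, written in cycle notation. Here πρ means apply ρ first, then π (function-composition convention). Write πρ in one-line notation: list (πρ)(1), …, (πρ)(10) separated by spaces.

8 7 6 5 1 4 3 9 10 2

(πρ)(x) = π(ρ(x)). Computing each image: π(ρ(1)) = π(3) = 8, π(ρ(2)) = π(6) = 7, π(ρ(3)) = π(10) = 6, π(ρ(4)) = π(2) = 5, π(ρ(5)) = π(9) = 1, π(ρ(6)) = π(4) = 4, π(ρ(7)) = π(8) = 3, π(ρ(8)) = π(5) = 9, π(ρ(9)) = π(7) = 10, π(ρ(10)) = π(1) = 2.
Hence πρ = [8 7 6 5 1 4 3 9 10 2].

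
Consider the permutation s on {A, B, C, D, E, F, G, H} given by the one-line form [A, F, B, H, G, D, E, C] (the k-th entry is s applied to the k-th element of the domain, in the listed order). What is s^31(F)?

D

Tracing F → D → … returns to F after 5 steps, so F lies in a 5-cycle (B, F, D, H, C).
Since the cycle has length 5, s^31 acts on it the same as s^1 (31 mod 5 = 1).
Stepping 1 place around the cycle: F → D.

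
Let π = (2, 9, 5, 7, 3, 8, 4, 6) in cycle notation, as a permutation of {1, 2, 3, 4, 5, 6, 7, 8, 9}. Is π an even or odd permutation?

The cycle lengths are 8, 1.
A cycle of length ℓ contributes ℓ−1 transpositions, so π is a product of 7 transpositions — odd.

odd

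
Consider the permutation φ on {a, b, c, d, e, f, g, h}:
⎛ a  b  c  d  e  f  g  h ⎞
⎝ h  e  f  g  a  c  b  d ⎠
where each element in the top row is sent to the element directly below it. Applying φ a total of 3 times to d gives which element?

Tracing d → g → … returns to d after 6 steps, so d lies in a 6-cycle (a, h, d, g, b, e).
Stepping 3 places around the cycle: d → g → b → e.

e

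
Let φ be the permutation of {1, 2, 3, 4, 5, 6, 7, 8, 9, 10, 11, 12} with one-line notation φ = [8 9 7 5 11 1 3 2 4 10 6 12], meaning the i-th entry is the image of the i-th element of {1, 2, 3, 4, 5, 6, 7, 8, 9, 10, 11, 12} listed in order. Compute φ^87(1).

Tracing 1 → 8 → … returns to 1 after 8 steps, so 1 lies in an 8-cycle (1, 8, 2, 9, 4, 5, 11, 6).
Powers repeat with period 8 on this cycle, and 87 mod 8 = 7, so φ^87(1) = φ^7(1).
Stepping 7 places around the cycle: 1 → 8 → 2 → 9 → 4 → 5 → 11 → 6.

6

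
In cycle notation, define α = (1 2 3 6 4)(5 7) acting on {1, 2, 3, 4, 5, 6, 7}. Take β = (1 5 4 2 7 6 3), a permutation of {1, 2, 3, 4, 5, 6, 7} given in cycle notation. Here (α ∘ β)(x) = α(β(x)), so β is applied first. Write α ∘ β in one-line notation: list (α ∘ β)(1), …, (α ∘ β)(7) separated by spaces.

7 5 2 3 1 6 4

(α ∘ β)(x) = α(β(x)). Computing each image: α(β(1)) = α(5) = 7, α(β(2)) = α(7) = 5, α(β(3)) = α(1) = 2, α(β(4)) = α(2) = 3, α(β(5)) = α(4) = 1, α(β(6)) = α(3) = 6, α(β(7)) = α(6) = 4.
Hence α ∘ β = [7 5 2 3 1 6 4].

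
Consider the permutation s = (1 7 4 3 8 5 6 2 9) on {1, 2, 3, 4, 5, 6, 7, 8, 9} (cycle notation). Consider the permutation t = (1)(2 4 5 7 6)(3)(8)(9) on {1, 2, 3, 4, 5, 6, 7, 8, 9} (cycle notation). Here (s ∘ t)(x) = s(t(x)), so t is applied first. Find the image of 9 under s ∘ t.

1

(s ∘ t)(9) = s(t(9)). t(9) = 9, then s(9) = 1. So (s ∘ t)(9) = 1.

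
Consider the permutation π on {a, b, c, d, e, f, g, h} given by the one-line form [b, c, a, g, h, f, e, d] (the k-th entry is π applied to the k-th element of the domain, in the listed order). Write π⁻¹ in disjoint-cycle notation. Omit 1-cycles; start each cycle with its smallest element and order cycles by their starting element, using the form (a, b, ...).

The cycle decomposition of π is (a, b, c)(d, g, e, h).
The inverse reverses every cycle; in canonical form, π⁻¹ = (a, c, b)(d, h, e, g).

(a, c, b)(d, h, e, g)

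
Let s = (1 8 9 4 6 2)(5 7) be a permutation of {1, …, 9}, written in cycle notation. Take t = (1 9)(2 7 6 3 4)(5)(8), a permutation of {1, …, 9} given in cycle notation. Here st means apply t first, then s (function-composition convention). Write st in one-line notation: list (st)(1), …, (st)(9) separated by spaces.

4 5 6 1 7 3 2 9 8

Chase each element through t then s: 1 → 9 → 4; 2 → 7 → 5; 3 → 4 → 6; 4 → 2 → 1; 5 → 5 → 7; 6 → 3 → 3; 7 → 6 → 2; 8 → 8 → 9; 9 → 1 → 8.
So st in one-line form is 4 5 6 1 7 3 2 9 8.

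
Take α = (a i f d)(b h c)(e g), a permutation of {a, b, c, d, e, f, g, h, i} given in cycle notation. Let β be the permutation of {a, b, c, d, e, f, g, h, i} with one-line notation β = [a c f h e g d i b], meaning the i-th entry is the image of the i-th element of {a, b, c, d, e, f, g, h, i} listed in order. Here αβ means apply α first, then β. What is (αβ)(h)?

α(h) = c, then β(c) = f; composing gives (αβ)(h) = f.

f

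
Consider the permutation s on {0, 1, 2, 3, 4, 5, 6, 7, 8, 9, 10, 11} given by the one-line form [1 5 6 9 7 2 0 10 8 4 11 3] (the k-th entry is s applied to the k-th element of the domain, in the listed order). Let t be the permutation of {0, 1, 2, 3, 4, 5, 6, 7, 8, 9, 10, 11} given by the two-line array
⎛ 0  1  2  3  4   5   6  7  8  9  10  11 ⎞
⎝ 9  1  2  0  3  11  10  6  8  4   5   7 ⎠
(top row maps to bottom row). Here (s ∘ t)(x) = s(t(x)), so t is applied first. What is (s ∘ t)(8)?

t(8) = 8, then s(8) = 8; composing gives (s ∘ t)(8) = 8.

8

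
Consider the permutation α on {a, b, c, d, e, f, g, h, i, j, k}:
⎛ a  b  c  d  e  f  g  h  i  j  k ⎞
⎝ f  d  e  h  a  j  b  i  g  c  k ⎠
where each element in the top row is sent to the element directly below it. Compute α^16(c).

e

Tracing c → e → … returns to c after 5 steps, so c lies in a 5-cycle (a, f, j, c, e).
Since the cycle has length 5, α^16 acts on it the same as α^1 (16 mod 5 = 1).
Stepping 1 place around the cycle: c → e.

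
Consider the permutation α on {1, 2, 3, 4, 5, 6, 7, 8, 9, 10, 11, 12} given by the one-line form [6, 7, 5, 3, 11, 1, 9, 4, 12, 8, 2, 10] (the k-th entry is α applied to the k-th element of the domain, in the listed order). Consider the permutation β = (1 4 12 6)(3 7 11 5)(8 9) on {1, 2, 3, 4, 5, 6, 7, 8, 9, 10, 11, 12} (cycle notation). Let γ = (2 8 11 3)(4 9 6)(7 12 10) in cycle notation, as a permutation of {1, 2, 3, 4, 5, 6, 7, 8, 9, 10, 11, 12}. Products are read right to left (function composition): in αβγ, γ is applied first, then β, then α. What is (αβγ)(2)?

(αβγ)(2) = α(β(γ(2))). γ(2) = 8, then β(8) = 9, then α(9) = 12, so the result is 12.

12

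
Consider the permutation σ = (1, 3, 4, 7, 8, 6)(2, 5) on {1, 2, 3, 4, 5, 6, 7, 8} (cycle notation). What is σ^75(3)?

3 lies in the 6-cycle (1, 3, 4, 7, 8, 6).
Powers repeat with period 6 on this cycle, and 75 mod 6 = 3, so σ^75(3) = σ^3(3).
Advancing 3 steps from 3: 3 → 4 → 7 → 8.

8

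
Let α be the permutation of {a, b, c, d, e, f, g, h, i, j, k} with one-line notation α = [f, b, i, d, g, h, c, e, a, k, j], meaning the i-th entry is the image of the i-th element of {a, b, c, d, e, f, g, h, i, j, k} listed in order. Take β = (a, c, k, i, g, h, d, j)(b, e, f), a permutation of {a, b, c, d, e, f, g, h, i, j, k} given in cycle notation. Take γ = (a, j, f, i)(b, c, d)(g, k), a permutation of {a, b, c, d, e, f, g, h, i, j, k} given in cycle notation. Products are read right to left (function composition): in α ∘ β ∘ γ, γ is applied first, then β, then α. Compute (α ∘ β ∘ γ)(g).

a

(α ∘ β ∘ γ)(g) = α(β(γ(g))). γ(g) = k, then β(k) = i, then α(i) = a, so the result is a.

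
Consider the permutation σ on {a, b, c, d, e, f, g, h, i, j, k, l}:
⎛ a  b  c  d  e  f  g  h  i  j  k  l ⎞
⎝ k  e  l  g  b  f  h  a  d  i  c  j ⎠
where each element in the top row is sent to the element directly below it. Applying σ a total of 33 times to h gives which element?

i

Tracing h → a → … returns to h after 9 steps, so h lies in a 9-cycle (a k c l j i d g h).
Since the cycle has length 9, σ^33 acts on it the same as σ^6 (33 mod 9 = 6).
Stepping 6 places around the cycle: h → a → k → c → l → j → i.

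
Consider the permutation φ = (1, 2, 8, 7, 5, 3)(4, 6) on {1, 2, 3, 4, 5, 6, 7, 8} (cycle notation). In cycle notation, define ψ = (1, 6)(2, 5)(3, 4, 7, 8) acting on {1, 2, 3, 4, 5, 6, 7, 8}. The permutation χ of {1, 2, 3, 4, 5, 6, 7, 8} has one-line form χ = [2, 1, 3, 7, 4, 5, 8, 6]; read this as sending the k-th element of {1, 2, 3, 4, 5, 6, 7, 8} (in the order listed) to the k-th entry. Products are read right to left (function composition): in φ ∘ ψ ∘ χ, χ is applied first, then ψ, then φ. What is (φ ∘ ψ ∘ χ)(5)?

Apply the permutations in order: χ(5) = 4, then ψ(4) = 7, then φ(7) = 5. So (φ ∘ ψ ∘ χ)(5) = 5.

5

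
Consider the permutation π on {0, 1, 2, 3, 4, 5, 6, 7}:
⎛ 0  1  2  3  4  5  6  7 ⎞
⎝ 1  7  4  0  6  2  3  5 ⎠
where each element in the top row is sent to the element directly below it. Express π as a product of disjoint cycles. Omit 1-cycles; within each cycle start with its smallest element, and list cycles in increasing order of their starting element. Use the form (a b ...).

Start at 0 and follow images: 0 → 1 → 7 → 5 → 2 → 4 → 6 → 3 → 0, giving the cycle (0 1 7 5 2 4 6 3).
Continuing from each remaining unvisited element yields (0 1 7 5 2 4 6 3).

(0 1 7 5 2 4 6 3)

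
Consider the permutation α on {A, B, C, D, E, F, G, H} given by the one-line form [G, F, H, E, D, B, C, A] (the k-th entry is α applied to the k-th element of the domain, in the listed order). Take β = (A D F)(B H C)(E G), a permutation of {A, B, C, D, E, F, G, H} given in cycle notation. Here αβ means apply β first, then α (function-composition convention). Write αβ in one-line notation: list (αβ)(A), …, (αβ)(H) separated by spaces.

E A F B C G D H

(αβ)(x) = α(β(x)). Computing each image: α(β(A)) = α(D) = E, α(β(B)) = α(H) = A, α(β(C)) = α(B) = F, α(β(D)) = α(F) = B, α(β(E)) = α(G) = C, α(β(F)) = α(A) = G, α(β(G)) = α(E) = D, α(β(H)) = α(C) = H.
Hence αβ = [E A F B C G D H].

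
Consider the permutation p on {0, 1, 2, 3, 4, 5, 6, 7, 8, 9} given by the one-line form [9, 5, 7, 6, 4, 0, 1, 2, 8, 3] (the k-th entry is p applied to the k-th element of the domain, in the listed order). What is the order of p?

6

Writing p as disjoint cycles, the cycle lengths are 6, 2, 1, 1.
Since disjoint cycles commute, ord(p) = lcm(6, 2) = 6.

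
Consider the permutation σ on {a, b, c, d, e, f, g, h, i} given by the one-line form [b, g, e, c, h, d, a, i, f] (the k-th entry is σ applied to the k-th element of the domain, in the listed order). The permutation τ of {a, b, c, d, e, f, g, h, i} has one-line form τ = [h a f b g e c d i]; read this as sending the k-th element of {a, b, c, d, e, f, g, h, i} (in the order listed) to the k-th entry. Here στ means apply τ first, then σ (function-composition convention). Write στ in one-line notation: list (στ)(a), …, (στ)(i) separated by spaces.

i b d g a h e c f

For each element, apply τ then σ: a → h → i; b → a → b; c → f → d; d → b → g; e → g → a; f → e → h; g → c → e; h → d → c; i → i → f.
Collecting the images, στ = [i b d g a h e c f].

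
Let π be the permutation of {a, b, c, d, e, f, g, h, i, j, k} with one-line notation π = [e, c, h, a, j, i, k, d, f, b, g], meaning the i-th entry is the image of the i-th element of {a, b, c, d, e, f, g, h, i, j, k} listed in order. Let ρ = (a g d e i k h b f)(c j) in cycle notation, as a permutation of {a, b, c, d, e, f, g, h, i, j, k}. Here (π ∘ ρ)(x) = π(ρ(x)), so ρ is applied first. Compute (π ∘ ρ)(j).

h

First apply ρ: ρ(j) = c, then π(c) = h. Thus (π ∘ ρ)(j) = h.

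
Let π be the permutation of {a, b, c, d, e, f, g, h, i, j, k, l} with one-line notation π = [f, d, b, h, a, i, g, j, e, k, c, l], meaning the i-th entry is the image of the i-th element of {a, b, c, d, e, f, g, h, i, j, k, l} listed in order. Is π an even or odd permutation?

even

In disjoint-cycle form the cycle lengths are 6, 4, 1, 1.
A cycle is odd iff its length is even; π has 2 even-length cycles, so sgn(π) = (−1)^2 and π is even.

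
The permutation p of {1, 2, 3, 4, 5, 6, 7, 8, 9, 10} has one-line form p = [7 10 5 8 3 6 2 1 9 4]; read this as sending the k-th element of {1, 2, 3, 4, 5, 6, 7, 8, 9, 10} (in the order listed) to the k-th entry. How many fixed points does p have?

The fixed points (elements with p(x) = x) are {6, 9}, so there are 2.

2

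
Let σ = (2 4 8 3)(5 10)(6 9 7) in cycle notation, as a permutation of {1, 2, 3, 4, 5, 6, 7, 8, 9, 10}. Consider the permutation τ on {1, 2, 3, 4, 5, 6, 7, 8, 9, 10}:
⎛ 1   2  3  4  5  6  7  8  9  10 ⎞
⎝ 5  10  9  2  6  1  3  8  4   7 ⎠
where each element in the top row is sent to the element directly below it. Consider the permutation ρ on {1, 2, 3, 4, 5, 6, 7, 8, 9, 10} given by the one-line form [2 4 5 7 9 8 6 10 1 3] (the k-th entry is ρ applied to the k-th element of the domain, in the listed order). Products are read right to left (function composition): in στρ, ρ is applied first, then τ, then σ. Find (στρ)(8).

(στρ)(8) = σ(τ(ρ(8))). ρ(8) = 10, then τ(10) = 7, then σ(7) = 6, so the result is 6.

6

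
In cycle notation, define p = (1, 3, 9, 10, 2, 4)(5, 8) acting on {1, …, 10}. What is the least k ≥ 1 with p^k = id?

6

The cycle type of p is (6, 2, 1, 1).
The order of p is the least common multiple of its cycle lengths: lcm(6, 2) = 6.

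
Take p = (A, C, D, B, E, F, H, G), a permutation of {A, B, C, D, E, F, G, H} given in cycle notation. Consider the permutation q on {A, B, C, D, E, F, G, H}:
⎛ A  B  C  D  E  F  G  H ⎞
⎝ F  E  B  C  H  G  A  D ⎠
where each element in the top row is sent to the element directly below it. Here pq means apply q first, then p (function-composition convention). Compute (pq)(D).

(pq)(D) = p(q(D)). q(D) = C, then p(C) = D. So (pq)(D) = D.

D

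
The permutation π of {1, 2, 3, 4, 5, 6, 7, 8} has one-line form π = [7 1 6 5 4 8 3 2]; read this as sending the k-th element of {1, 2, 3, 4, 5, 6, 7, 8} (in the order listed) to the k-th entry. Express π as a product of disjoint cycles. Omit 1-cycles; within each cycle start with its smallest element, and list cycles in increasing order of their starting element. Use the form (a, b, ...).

Start at 1 and follow images: 1 → 7 → 3 → 6 → 8 → 2 → 1, giving the cycle (1, 7, 3, 6, 8, 2).
Continuing from each remaining unvisited element yields (1, 7, 3, 6, 8, 2)(4, 5).

(1, 7, 3, 6, 8, 2)(4, 5)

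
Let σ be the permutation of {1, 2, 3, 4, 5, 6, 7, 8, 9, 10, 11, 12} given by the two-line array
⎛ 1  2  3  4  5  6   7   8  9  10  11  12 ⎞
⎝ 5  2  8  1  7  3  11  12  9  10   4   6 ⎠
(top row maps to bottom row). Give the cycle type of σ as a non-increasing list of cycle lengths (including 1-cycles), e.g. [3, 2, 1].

The disjoint cycles are (1 5 7 11 4)(2)(3 8 12 6)(9)(10), with lengths 5, 4, 1, 1, 1 in non-increasing order.

[5, 4, 1, 1, 1]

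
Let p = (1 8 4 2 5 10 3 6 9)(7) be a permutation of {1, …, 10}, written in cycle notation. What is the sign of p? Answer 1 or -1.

The cycle lengths are 9, 1.
A cycle of length ℓ contributes ℓ−1 transpositions, so p is a product of 8 transpositions — even.

1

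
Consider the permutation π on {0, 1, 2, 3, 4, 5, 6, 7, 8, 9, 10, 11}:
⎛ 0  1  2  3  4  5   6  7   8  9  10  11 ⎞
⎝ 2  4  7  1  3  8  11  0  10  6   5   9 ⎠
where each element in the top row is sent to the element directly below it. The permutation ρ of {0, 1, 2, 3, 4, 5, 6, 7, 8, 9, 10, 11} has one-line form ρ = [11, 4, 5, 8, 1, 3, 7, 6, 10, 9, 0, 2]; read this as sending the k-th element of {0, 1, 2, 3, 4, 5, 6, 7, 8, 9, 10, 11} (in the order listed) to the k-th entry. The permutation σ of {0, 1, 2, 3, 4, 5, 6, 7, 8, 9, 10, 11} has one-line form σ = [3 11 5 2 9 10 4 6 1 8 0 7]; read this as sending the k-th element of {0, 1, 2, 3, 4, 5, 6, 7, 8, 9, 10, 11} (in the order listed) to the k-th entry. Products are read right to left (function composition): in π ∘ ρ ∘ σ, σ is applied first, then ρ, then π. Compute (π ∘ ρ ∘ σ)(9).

Apply the permutations in order: σ(9) = 8, then ρ(8) = 10, then π(10) = 5. So (π ∘ ρ ∘ σ)(9) = 5.

5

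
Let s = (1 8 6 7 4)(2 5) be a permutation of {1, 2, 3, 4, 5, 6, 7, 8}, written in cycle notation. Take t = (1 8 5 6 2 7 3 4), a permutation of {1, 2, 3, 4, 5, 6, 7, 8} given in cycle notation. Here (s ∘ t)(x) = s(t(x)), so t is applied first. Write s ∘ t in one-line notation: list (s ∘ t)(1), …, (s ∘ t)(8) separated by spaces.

For each element, apply t then s: 1 → 8 → 6; 2 → 7 → 4; 3 → 4 → 1; 4 → 1 → 8; 5 → 6 → 7; 6 → 2 → 5; 7 → 3 → 3; 8 → 5 → 2.
Collecting the images, s ∘ t = [6 4 1 8 7 5 3 2].

6 4 1 8 7 5 3 2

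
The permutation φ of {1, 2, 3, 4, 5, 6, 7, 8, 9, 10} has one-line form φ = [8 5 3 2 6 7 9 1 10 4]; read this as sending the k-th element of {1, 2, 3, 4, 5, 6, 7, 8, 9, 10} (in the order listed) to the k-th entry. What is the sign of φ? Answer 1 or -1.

In disjoint-cycle form the cycle lengths are 7, 2, 1.
A cycle is odd iff its length is even; φ has 1 even-length cycle, so sgn(φ) = (−1)^1 and φ is odd.

-1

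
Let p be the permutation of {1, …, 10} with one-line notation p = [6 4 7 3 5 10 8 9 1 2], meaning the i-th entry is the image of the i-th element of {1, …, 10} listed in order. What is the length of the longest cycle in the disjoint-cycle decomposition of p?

Decomposing into disjoint cycles gives (1, 6, 10, 2, 4, 3, 7, 8, 9); the longest has length 9.

9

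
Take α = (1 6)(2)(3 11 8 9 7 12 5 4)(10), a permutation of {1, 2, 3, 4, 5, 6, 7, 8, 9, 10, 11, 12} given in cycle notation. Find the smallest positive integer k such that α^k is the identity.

8

The cycle type of α is (8, 2, 1, 1).
The order is lcm(8, 2) = 8.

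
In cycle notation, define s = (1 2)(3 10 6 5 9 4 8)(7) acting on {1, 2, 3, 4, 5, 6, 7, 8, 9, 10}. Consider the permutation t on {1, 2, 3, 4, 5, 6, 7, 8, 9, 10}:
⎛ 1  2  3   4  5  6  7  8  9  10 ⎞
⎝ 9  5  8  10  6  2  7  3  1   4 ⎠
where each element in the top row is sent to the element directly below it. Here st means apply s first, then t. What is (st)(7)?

s(7) = 7, then t(7) = 7; composing gives (st)(7) = 7.

7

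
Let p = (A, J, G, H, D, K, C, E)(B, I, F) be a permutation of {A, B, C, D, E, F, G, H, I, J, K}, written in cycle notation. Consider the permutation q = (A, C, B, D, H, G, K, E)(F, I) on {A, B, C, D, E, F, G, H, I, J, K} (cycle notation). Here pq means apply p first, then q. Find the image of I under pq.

I

p(I) = F, then q(F) = I; composing gives (pq)(I) = I.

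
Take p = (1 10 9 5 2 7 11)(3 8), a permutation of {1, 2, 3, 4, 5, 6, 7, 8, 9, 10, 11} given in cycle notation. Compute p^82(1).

1 lies in the 7-cycle (1 10 9 5 2 7 11).
Powers repeat with period 7 on this cycle, and 82 mod 7 = 5, so p^82(1) = p^5(1).
Stepping 5 places around the cycle: 1 → 10 → 9 → 5 → 2 → 7.

7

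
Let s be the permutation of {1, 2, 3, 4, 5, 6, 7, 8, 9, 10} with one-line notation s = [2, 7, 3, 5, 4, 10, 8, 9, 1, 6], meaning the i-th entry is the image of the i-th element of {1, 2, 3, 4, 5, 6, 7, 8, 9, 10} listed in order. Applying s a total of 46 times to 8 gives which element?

9

Tracing 8 → 9 → … returns to 8 after 5 steps, so 8 lies in a 5-cycle (1 2 7 8 9).
Powers repeat with period 5 on this cycle, and 46 mod 5 = 1, so s^46(8) = s^1(8).
Stepping 1 place around the cycle: 8 → 9.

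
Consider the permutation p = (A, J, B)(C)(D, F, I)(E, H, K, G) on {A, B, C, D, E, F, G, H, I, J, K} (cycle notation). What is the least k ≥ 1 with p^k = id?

12

The cycle type of p is (4, 3, 3, 1).
The order of p is the least common multiple of its cycle lengths: lcm(4, 3, 3) = 12.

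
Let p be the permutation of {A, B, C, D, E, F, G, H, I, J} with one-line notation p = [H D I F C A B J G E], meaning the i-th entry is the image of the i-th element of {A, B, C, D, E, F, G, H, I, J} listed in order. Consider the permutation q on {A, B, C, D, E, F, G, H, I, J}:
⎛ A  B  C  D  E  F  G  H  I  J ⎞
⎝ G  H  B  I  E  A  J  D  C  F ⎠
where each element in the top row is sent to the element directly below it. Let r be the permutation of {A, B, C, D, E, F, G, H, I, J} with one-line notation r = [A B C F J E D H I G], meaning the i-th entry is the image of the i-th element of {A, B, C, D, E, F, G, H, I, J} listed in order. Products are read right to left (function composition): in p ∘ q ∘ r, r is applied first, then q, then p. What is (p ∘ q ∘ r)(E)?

A

Apply the permutations in order: r(E) = J, then q(J) = F, then p(F) = A. So (p ∘ q ∘ r)(E) = A.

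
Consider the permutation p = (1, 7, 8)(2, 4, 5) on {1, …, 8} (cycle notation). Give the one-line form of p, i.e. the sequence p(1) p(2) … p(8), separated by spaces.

Image by image: 1→7, 2→4, 3→3, 4→5, 5→2, 6→6, 7→8, 8→1.
So the one-line form is 7 4 3 5 2 6 8 1.

7 4 3 5 2 6 8 1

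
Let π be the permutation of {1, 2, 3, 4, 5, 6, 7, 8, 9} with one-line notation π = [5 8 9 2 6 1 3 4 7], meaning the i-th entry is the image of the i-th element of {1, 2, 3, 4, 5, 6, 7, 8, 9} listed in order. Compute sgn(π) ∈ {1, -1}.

1

In disjoint-cycle form the cycle lengths are 3, 3, 3.
A cycle of length ℓ contributes ℓ−1 transpositions, so π is a product of 2 + 2 + 2 = 6 transpositions — even.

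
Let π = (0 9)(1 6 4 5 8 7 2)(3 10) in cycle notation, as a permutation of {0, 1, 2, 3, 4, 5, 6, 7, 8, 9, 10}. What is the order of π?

14

The disjoint cycles have lengths 7, 2, 2.
Since disjoint cycles commute, ord(π) = lcm(7, 2, 2) = 14.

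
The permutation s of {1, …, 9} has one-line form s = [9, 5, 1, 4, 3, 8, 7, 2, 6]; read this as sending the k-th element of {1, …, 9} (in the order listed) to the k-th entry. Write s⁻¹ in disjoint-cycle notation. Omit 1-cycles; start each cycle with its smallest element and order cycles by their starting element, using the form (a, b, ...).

(1, 3, 5, 2, 8, 6, 9)

First write s in disjoint cycles: (1, 9, 6, 8, 2, 5, 3).
The inverse reverses every cycle; in canonical form, s⁻¹ = (1, 3, 5, 2, 8, 6, 9).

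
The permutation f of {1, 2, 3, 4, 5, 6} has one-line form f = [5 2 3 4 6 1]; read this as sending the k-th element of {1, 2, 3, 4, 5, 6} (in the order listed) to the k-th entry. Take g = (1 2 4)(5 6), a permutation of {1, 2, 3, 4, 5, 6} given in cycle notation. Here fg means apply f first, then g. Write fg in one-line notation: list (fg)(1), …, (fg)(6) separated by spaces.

6 4 3 1 5 2

(fg)(x) = g(f(x)). Computing each image: g(f(1)) = g(5) = 6, g(f(2)) = g(2) = 4, g(f(3)) = g(3) = 3, g(f(4)) = g(4) = 1, g(f(5)) = g(6) = 5, g(f(6)) = g(1) = 2.
Hence fg = [6 4 3 1 5 2].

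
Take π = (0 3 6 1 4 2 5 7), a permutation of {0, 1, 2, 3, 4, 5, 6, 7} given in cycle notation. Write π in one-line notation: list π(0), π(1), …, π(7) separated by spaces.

3 4 5 6 2 7 1 0

Image by image: 0→3, 1→4, 2→5, 3→6, 4→2, 5→7, 6→1, 7→0.
Listing these in domain order gives 3 4 5 6 2 7 1 0.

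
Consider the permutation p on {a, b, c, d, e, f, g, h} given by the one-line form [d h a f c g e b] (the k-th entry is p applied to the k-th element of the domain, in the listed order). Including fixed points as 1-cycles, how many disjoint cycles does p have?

2

The cycle decomposition is (a, d, f, g, e, c)(b, h), which has 2 cycles (counting 1-cycles).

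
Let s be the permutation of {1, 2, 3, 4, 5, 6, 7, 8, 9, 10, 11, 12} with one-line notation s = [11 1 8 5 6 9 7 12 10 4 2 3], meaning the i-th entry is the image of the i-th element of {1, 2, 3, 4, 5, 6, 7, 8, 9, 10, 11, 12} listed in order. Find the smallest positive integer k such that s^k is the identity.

Decomposing into disjoint cycles gives cycle lengths 5, 3, 3, 1.
The order is lcm(5, 3, 3) = 15.

15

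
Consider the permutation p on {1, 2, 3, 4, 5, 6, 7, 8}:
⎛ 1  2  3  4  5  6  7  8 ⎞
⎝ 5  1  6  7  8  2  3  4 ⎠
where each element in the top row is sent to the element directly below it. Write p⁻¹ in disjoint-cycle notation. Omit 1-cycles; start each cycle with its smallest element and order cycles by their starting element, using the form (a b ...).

(1 2 6 3 7 4 8 5)

First write p in disjoint cycles: (1 5 8 4 7 3 6 2).
The inverse reverses every cycle; in canonical form, p⁻¹ = (1 2 6 3 7 4 8 5).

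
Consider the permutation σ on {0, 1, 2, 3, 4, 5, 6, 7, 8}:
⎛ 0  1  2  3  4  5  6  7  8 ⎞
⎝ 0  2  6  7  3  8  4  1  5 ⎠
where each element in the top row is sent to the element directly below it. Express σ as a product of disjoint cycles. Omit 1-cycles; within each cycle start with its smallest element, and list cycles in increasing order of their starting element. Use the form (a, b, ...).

From 1: 1 → 2 → 6 → 4 → 3 → 7 → 1, closing the cycle (1, 2, 6, 4, 3, 7).
Repeating from the next unused element and collecting all non-trivial cycles gives (1, 2, 6, 4, 3, 7)(5, 8).

(1, 2, 6, 4, 3, 7)(5, 8)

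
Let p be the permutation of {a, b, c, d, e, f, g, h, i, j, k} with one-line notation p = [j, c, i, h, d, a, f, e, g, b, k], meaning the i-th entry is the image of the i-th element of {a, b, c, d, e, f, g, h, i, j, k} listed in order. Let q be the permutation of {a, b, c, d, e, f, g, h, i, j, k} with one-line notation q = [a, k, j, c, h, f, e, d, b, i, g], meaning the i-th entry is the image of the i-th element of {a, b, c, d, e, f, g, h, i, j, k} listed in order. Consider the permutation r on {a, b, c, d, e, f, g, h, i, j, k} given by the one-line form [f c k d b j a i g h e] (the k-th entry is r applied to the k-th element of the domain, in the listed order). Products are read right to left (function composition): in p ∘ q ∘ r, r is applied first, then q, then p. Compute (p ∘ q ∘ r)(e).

k

Chase e: r(e) = b; q(b) = k; p(k) = k. Hence (p ∘ q ∘ r)(e) = k.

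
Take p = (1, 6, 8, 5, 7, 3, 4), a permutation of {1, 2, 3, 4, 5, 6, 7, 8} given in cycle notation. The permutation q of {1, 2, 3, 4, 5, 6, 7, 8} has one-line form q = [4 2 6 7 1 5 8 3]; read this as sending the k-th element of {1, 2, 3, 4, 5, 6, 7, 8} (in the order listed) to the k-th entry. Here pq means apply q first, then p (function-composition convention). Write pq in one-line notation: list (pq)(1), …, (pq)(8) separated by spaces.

1 2 8 3 6 7 5 4

Chase each element through q then p: 1 → 4 → 1; 2 → 2 → 2; 3 → 6 → 8; 4 → 7 → 3; 5 → 1 → 6; 6 → 5 → 7; 7 → 8 → 5; 8 → 3 → 4.
Collecting the images, pq = [1 2 8 3 6 7 5 4].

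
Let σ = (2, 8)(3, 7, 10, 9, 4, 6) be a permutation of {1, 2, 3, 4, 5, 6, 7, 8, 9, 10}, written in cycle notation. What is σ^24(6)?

6

6 lies in the 6-cycle (3, 7, 10, 9, 4, 6).
Since the cycle has length 6, σ^24 acts on it the same as σ^0 (24 mod 6 = 0).
So σ^24(6) = 6.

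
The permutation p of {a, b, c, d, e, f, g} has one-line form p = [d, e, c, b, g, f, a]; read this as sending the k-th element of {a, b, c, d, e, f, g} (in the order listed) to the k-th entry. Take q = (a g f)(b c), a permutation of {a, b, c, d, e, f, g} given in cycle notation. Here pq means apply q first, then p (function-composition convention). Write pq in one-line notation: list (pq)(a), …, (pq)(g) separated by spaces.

For each element, apply q then p: a → g → a; b → c → c; c → b → e; d → d → b; e → e → g; f → a → d; g → f → f.
Collecting the images, pq = [a c e b g d f].

a c e b g d f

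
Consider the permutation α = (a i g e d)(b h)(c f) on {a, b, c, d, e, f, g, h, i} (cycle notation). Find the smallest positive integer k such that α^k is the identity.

The cycle type of α is (5, 2, 2).
Since disjoint cycles commute, ord(α) = lcm(5, 2, 2) = 10.

10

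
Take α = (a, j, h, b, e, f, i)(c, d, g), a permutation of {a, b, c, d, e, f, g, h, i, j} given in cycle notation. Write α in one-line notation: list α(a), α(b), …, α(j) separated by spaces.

Each element maps to the next entry in its cycle (wrapping to the front): a→j, b→e, c→d, d→g, e→f, f→i, g→c, h→b, i→a, j→h.
So the one-line form is j e d g f i c b a h.

j e d g f i c b a h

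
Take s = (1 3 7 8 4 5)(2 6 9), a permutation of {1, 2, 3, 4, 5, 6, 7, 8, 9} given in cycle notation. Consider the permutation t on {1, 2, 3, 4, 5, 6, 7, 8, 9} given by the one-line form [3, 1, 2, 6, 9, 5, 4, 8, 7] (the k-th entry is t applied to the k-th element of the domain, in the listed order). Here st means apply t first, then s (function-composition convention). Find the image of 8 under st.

(st)(8) = s(t(8)). t(8) = 8, then s(8) = 4. So (st)(8) = 4.

4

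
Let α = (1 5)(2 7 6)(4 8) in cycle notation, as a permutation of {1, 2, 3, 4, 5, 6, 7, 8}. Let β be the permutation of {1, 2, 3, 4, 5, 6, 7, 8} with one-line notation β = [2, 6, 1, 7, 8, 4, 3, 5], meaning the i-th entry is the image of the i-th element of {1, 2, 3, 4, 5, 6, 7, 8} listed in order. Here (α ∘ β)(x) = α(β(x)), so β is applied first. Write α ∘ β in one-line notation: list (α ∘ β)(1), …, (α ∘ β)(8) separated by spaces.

For each element, apply β then α: 1 → 2 → 7; 2 → 6 → 2; 3 → 1 → 5; 4 → 7 → 6; 5 → 8 → 4; 6 → 4 → 8; 7 → 3 → 3; 8 → 5 → 1.
Collecting the images, α ∘ β = [7 2 5 6 4 8 3 1].

7 2 5 6 4 8 3 1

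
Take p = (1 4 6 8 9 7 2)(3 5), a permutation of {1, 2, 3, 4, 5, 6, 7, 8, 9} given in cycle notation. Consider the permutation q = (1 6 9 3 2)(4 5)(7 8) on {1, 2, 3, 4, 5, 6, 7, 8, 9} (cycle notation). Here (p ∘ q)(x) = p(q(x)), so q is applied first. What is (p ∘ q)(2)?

(p ∘ q)(2) = p(q(2)). q(2) = 1, then p(1) = 4. So (p ∘ q)(2) = 4.

4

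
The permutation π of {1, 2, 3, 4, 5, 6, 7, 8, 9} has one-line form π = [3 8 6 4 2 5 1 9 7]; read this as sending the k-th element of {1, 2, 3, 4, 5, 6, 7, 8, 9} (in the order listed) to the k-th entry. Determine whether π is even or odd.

In disjoint-cycle form the cycle lengths are 8, 1.
A cycle of length ℓ contributes ℓ−1 transpositions, so π is a product of 7 transpositions — odd.

odd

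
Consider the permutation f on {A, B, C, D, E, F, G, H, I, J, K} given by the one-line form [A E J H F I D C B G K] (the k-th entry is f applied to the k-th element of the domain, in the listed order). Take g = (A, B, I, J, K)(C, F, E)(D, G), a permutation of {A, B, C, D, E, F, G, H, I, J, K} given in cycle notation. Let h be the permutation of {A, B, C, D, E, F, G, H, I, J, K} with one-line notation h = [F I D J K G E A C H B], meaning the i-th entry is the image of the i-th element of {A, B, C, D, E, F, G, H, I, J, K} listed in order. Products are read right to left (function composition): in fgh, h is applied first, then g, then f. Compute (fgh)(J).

C

Apply the permutations in order: h(J) = H, then g(H) = H, then f(H) = C. So (fgh)(J) = C.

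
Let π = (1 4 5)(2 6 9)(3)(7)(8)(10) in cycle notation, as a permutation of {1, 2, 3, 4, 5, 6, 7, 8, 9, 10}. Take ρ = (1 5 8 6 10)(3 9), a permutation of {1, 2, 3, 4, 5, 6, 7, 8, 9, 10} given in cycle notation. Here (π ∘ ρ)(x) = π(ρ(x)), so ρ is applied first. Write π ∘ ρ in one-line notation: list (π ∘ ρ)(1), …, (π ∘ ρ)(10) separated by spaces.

(π ∘ ρ)(x) = π(ρ(x)). Computing each image: π(ρ(1)) = π(5) = 1, π(ρ(2)) = π(2) = 6, π(ρ(3)) = π(9) = 2, π(ρ(4)) = π(4) = 5, π(ρ(5)) = π(8) = 8, π(ρ(6)) = π(10) = 10, π(ρ(7)) = π(7) = 7, π(ρ(8)) = π(6) = 9, π(ρ(9)) = π(3) = 3, π(ρ(10)) = π(1) = 4.
Hence π ∘ ρ = [1 6 2 5 8 10 7 9 3 4].

1 6 2 5 8 10 7 9 3 4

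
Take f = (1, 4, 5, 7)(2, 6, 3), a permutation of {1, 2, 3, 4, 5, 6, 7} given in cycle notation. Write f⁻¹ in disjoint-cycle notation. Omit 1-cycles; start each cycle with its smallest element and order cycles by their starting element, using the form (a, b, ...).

(1, 7, 5, 4)(2, 3, 6)

The inverse reverses each cycle.
After reversing and putting each cycle's least element first, f⁻¹ = (1, 7, 5, 4)(2, 3, 6).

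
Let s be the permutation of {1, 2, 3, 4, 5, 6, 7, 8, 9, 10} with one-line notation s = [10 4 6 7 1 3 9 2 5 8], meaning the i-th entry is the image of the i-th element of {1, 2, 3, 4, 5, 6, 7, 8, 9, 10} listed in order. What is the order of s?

Writing s as disjoint cycles, the cycle lengths are 8, 2.
The order is lcm(8, 2) = 8.

8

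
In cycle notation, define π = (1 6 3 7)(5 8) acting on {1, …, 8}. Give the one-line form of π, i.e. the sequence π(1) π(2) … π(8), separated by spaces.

Reading each image from the cycles: 1→6, 2→2, 3→7, 4→4, 5→8, 6→3, 7→1, 8→5.
Listing these in domain order gives 6 2 7 4 8 3 1 5.

6 2 7 4 8 3 1 5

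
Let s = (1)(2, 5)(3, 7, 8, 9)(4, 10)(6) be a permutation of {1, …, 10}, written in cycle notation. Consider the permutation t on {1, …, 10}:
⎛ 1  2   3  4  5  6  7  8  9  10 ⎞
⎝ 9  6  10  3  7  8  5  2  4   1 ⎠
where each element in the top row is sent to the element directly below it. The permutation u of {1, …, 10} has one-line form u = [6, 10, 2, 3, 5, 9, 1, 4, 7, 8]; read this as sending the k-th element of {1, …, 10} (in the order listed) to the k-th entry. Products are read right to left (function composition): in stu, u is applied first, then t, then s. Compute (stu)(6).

10

Chase 6: u(6) = 9; t(9) = 4; s(4) = 10. Hence (stu)(6) = 10.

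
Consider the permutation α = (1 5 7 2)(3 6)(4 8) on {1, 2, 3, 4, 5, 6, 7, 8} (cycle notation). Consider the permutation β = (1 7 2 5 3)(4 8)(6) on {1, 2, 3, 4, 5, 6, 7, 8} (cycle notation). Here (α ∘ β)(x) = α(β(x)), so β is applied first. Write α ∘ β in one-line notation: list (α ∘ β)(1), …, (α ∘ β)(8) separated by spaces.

2 7 5 4 6 3 1 8

For each element, apply β then α: 1 → 7 → 2; 2 → 5 → 7; 3 → 1 → 5; 4 → 8 → 4; 5 → 3 → 6; 6 → 6 → 3; 7 → 2 → 1; 8 → 4 → 8.
So α ∘ β in one-line form is 2 7 5 4 6 3 1 8.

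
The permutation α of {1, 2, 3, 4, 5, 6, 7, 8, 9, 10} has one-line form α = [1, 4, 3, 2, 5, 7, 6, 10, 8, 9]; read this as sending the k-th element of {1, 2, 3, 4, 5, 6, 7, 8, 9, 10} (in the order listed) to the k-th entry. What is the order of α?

6

The disjoint-cycle form of α has cycle lengths 3, 2, 2, 1, 1, 1.
The order is lcm(3, 2, 2) = 6.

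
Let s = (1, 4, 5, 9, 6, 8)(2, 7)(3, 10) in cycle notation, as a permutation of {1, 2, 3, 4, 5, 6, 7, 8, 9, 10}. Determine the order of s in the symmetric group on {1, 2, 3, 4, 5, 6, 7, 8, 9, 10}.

6

The disjoint cycles have lengths 6, 2, 2.
Since disjoint cycles commute, ord(s) = lcm(6, 2, 2) = 6.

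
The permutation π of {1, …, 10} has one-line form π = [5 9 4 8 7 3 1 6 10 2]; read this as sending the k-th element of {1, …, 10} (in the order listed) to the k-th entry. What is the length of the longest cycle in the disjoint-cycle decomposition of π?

4

Decomposing into disjoint cycles gives (1, 5, 7)(2, 9, 10)(3, 4, 8, 6); the longest has length 4.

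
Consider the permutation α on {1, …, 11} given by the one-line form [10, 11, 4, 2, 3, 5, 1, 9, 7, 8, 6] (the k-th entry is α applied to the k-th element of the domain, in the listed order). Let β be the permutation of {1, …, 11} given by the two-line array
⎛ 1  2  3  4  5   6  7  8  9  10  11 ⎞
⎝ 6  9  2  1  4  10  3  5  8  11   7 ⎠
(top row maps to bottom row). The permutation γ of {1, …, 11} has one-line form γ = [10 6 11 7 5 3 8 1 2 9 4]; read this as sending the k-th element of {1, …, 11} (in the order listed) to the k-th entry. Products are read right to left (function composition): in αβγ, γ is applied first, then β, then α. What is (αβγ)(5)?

(αβγ)(5) = α(β(γ(5))). γ(5) = 5, then β(5) = 4, then α(4) = 2, so the result is 2.

2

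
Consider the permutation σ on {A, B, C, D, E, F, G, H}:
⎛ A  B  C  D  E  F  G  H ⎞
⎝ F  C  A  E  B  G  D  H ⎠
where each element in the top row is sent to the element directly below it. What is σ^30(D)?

B

Tracing D → E → … returns to D after 7 steps, so D lies in a 7-cycle (A, F, G, D, E, B, C).
Since the cycle has length 7, σ^30 acts on it the same as σ^2 (30 mod 7 = 2).
Advancing 2 steps from D: D → E → B.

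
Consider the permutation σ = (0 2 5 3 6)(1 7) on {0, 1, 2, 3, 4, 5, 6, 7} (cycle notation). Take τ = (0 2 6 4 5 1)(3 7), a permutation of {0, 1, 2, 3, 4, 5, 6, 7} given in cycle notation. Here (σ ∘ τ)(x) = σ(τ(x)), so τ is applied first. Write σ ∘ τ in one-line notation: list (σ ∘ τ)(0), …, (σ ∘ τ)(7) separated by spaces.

5 2 0 1 3 7 4 6

For each element, apply τ then σ: 0 → 2 → 5; 1 → 0 → 2; 2 → 6 → 0; 3 → 7 → 1; 4 → 5 → 3; 5 → 1 → 7; 6 → 4 → 4; 7 → 3 → 6.
So σ ∘ τ in one-line form is 5 2 0 1 3 7 4 6.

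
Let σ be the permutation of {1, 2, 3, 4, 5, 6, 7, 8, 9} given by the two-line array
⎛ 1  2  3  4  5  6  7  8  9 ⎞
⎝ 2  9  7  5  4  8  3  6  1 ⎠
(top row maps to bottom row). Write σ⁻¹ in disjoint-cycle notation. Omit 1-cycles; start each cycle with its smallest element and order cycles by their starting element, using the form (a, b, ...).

(1, 9, 2)(3, 7)(4, 5)(6, 8)

The cycle decomposition of σ is (1, 2, 9)(3, 7)(4, 5)(6, 8).
Reversing each cycle (and rotating so the smallest element leads) gives σ⁻¹ = (1, 9, 2)(3, 7)(4, 5)(6, 8).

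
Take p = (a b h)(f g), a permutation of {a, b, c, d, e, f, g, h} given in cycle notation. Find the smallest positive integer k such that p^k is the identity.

The cycle type of p is (3, 2, 1, 1, 1).
The order is lcm(3, 2) = 6.

6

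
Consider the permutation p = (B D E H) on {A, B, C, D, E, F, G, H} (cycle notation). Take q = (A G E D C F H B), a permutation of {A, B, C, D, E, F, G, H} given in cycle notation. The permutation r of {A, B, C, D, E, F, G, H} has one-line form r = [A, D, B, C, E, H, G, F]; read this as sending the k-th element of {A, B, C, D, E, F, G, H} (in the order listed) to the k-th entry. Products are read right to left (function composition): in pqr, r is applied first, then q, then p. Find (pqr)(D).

F

Apply the permutations in order: r(D) = C, then q(C) = F, then p(F) = F. So (pqr)(D) = F.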